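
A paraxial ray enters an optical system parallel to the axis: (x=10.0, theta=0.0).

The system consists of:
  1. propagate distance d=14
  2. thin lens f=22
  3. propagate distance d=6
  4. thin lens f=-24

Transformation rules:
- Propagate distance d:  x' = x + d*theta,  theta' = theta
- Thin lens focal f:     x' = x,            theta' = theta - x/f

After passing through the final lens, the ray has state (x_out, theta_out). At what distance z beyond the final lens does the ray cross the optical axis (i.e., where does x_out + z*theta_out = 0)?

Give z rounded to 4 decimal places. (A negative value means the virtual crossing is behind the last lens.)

Answer: 48.0000

Derivation:
Initial: x=10.0000 theta=0.0000
After 1 (propagate distance d=14): x=10.0000 theta=0.0000
After 2 (thin lens f=22): x=10.0000 theta=-5/11 (≈-0.4545)
After 3 (propagate distance d=6): x=80/11 (≈7.2727) theta=-5/11 (≈-0.4545)
After 4 (thin lens f=-24): x=80/11 (≈7.2727) theta=-5/33 (≈-0.1515)
z_focus = -x_out/theta_out = -(80/11)/(-5/33) = 48.0000
Rounded to 4 decimal places: z = 48.0000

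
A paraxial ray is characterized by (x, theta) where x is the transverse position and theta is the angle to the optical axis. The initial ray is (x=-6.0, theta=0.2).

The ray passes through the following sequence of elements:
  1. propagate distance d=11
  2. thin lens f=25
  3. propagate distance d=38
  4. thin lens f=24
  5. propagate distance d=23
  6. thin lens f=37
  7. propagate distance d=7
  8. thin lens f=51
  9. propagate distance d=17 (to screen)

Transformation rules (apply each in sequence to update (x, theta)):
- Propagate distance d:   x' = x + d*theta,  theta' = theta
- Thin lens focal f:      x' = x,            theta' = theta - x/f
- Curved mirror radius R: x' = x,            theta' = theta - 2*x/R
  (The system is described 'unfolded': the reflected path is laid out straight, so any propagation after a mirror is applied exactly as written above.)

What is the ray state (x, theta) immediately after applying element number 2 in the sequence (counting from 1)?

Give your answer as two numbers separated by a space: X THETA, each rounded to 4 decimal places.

Answer: -3.8000 0.3520

Derivation:
Initial: x=-6.0000 theta=0.2000
After 1 (propagate distance d=11): x=-3.8000 theta=0.2000
After 2 (thin lens f=25): x=-3.8000 theta=0.3520
Rounded to 4 decimal places: x = -3.8000, theta = 0.3520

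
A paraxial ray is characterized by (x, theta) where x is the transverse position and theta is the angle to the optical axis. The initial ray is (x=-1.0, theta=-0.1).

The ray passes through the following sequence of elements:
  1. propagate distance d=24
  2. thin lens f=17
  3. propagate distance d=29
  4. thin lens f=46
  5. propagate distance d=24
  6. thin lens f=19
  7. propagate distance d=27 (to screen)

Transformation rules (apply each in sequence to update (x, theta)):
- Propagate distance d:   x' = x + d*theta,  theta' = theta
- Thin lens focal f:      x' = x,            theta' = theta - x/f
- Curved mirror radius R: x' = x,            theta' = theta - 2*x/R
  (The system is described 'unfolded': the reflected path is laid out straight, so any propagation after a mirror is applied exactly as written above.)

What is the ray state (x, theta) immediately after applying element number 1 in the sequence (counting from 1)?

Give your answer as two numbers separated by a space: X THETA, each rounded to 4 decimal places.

Initial: x=-1.0000 theta=-0.1000
After 1 (propagate distance d=24): x=-3.4000 theta=-0.1000
Rounded to 4 decimal places: x = -3.4000, theta = -0.1000

Answer: -3.4000 -0.1000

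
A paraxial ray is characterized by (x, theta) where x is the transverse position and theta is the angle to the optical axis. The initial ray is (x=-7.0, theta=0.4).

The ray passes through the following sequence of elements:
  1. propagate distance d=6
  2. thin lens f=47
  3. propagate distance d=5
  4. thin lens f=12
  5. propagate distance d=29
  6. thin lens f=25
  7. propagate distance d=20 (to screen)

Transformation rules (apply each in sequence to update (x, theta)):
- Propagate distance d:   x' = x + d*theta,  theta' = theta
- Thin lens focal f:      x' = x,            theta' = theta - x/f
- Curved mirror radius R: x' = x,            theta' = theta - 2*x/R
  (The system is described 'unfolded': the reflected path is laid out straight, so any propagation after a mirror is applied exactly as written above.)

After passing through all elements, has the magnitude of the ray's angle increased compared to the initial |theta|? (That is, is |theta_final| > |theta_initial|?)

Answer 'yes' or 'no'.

Answer: no

Derivation:
Initial: x=-7.0000 theta=0.4000
After 1 (propagate distance d=6): x=-4.6000 theta=0.4000
After 2 (thin lens f=47): x=-4.6000 theta=117/235 (≈0.4979)
After 3 (propagate distance d=5): x=-496/235 (≈-2.1106) theta=117/235 (≈0.4979)
After 4 (thin lens f=12): x=-496/235 (≈-2.1106) theta=95/141 (≈0.6738)
After 5 (propagate distance d=29): x=12287/705 (≈17.4284) theta=95/141 (≈0.6738)
After 6 (thin lens f=25): x=12287/705 (≈17.4284) theta=-412/17625 (≈-0.0234)
After 7 (propagate distance d=20 (to screen)): x=19929/1175 (≈16.9609) theta=-412/17625 (≈-0.0234)
|theta_initial|=0.4000 |theta_final|=412/17625 (≈0.0234) -> not increased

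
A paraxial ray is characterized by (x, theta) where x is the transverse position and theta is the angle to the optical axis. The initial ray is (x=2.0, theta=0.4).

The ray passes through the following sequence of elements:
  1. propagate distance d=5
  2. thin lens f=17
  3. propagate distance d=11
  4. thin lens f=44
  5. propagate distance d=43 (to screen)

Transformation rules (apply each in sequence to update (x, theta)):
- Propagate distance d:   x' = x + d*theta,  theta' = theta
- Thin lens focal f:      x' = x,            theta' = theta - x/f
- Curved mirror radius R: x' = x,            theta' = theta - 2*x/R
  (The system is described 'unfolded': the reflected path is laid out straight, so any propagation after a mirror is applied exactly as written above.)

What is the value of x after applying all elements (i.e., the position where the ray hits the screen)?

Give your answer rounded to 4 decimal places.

Initial: x=2.0000 theta=0.4000
After 1 (propagate distance d=5): x=4.0000 theta=0.4000
After 2 (thin lens f=17): x=4.0000 theta=14/85 (≈0.1647)
After 3 (propagate distance d=11): x=494/85 (≈5.8118) theta=14/85 (≈0.1647)
After 4 (thin lens f=44): x=494/85 (≈5.8118) theta=61/1870 (≈0.0326)
After 5 (propagate distance d=43 (to screen)): x=13491/1870 (≈7.2144) theta=61/1870 (≈0.0326)
Rounded to 4 decimal places: x = 7.2144

Answer: 7.2144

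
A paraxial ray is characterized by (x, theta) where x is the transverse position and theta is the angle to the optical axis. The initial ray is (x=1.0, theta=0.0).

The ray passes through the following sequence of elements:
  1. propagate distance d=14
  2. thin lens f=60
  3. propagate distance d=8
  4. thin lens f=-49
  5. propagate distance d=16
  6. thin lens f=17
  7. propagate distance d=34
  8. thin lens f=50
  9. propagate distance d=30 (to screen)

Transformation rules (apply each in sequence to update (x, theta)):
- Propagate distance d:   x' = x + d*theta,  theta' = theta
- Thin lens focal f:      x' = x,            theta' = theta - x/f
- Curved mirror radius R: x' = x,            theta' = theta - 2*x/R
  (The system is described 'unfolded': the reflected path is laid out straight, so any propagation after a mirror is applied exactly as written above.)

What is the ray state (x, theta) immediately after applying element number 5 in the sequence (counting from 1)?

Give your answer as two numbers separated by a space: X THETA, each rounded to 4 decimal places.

Initial: x=1.0000 theta=0.0000
After 1 (propagate distance d=14): x=1.0000 theta=0.0000
After 2 (thin lens f=60): x=1.0000 theta=-1/60 (≈-0.0167)
After 3 (propagate distance d=8): x=13/15 (≈0.8667) theta=-1/60 (≈-0.0167)
After 4 (thin lens f=-49): x=13/15 (≈0.8667) theta=1/980 (≈0.0010)
After 5 (propagate distance d=16): x=649/735 (≈0.8830) theta=1/980 (≈0.0010)
Rounded to 4 decimal places: x = 0.8830, theta = 0.0010

Answer: 0.8830 0.0010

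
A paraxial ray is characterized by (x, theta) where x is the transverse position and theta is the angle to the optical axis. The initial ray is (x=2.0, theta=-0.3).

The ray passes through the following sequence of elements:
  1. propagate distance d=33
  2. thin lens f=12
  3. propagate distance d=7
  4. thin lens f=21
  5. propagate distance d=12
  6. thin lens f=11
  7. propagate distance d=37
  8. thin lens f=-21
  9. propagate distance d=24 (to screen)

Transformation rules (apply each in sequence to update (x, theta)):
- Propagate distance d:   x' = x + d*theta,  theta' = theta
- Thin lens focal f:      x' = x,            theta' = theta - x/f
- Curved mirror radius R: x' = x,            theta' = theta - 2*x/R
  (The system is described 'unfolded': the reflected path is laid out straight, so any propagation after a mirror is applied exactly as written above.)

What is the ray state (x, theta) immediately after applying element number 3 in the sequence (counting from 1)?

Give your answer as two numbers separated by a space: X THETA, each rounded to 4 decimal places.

Initial: x=2.0000 theta=-0.3000
After 1 (propagate distance d=33): x=-7.9000 theta=-0.3000
After 2 (thin lens f=12): x=-7.9000 theta=43/120 (≈0.3583)
After 3 (propagate distance d=7): x=-647/120 (≈-5.3917) theta=43/120 (≈0.3583)
Rounded to 4 decimal places: x = -5.3917, theta = 0.3583

Answer: -5.3917 0.3583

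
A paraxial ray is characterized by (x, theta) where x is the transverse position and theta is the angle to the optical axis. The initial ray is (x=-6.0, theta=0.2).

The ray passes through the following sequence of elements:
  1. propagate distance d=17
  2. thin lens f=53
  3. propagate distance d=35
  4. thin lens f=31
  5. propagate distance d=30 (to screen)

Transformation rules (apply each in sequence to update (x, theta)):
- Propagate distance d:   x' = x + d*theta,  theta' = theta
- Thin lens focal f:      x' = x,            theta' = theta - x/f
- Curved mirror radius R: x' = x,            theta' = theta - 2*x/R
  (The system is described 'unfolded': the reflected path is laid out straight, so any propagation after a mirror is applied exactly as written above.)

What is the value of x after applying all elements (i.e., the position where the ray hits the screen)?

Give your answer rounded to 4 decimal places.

Initial: x=-6.0000 theta=0.2000
After 1 (propagate distance d=17): x=-2.6000 theta=0.2000
After 2 (thin lens f=53): x=-2.6000 theta=66/265 (≈0.2491)
After 3 (propagate distance d=35): x=1621/265 (≈6.1170) theta=66/265 (≈0.2491)
After 4 (thin lens f=31): x=1621/265 (≈6.1170) theta=85/1643 (≈0.0517)
After 5 (propagate distance d=30 (to screen)): x=63001/8215 (≈7.6690) theta=85/1643 (≈0.0517)
Rounded to 4 decimal places: x = 7.6690

Answer: 7.6690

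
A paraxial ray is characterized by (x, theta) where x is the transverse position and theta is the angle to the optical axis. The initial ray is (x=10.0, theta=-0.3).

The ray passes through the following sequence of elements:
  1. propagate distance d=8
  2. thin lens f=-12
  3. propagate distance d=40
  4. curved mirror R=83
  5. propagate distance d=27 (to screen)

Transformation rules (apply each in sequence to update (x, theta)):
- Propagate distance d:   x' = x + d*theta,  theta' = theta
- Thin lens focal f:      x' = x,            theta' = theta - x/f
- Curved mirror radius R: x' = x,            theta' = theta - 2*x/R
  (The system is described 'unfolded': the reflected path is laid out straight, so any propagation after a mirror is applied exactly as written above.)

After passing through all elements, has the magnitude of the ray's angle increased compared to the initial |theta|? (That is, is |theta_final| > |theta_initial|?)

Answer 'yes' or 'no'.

Answer: no

Derivation:
Initial: x=10.0000 theta=-0.3000
After 1 (propagate distance d=8): x=7.6000 theta=-0.3000
After 2 (thin lens f=-12): x=7.6000 theta=1/3 (≈0.3333)
After 3 (propagate distance d=40): x=314/15 (≈20.9333) theta=1/3 (≈0.3333)
After 4 (curved mirror R=83): x=314/15 (≈20.9333) theta=-71/415 (≈-0.1711)
After 5 (propagate distance d=27 (to screen)): x=20311/1245 (≈16.3141) theta=-71/415 (≈-0.1711)
|theta_initial|=0.3000 |theta_final|=71/415 (≈0.1711) -> not increased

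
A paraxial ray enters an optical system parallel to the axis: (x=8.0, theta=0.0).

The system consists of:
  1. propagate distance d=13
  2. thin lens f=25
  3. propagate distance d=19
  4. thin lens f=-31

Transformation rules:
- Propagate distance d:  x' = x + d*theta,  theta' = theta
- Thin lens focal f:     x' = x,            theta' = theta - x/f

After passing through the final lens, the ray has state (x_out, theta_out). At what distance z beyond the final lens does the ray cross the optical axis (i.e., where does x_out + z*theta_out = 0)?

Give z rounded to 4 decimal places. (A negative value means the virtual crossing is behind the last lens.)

Answer: 7.4400

Derivation:
Initial: x=8.0000 theta=0.0000
After 1 (propagate distance d=13): x=8.0000 theta=0.0000
After 2 (thin lens f=25): x=8.0000 theta=-0.3200
After 3 (propagate distance d=19): x=1.9200 theta=-0.3200
After 4 (thin lens f=-31): x=1.9200 theta=-8/31 (≈-0.2581)
z_focus = -x_out/theta_out = -(1.9200)/(-8/31) = 7.4400
Rounded to 4 decimal places: z = 7.4400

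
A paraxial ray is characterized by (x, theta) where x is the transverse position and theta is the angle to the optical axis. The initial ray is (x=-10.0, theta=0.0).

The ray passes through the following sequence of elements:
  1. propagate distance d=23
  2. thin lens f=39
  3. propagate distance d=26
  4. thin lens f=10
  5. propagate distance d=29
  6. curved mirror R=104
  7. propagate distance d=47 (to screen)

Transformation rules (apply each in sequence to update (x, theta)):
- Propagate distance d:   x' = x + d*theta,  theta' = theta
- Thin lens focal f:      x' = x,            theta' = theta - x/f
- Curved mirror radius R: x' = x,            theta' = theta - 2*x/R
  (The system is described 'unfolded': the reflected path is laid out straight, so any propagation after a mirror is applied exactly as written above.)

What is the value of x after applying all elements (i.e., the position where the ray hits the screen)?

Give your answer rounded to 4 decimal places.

Initial: x=-10.0000 theta=0.0000
After 1 (propagate distance d=23): x=-10.0000 theta=0.0000
After 2 (thin lens f=39): x=-10.0000 theta=10/39 (≈0.2564)
After 3 (propagate distance d=26): x=-10/3 (≈-3.3333) theta=10/39 (≈0.2564)
After 4 (thin lens f=10): x=-10/3 (≈-3.3333) theta=23/39 (≈0.5897)
After 5 (propagate distance d=29): x=179/13 (≈13.7692) theta=23/39 (≈0.5897)
After 6 (curved mirror R=104): x=179/13 (≈13.7692) theta=659/2028 (≈0.3250)
After 7 (propagate distance d=47 (to screen)): x=58897/2028 (≈29.0419) theta=659/2028 (≈0.3250)
Rounded to 4 decimal places: x = 29.0419

Answer: 29.0419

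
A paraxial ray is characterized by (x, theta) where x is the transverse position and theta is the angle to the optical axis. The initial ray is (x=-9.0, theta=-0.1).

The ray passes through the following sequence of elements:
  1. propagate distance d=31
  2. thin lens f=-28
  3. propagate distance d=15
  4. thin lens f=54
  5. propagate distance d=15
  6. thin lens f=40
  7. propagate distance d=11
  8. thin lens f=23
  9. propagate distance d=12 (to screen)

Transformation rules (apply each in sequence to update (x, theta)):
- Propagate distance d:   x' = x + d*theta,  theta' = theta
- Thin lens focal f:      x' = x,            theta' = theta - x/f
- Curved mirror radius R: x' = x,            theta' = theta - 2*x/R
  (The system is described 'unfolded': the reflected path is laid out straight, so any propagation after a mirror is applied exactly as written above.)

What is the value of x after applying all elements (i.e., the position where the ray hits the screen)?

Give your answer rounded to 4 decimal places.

Answer: -3.8170

Derivation:
Initial: x=-9.0000 theta=-0.1000
After 1 (propagate distance d=31): x=-12.1000 theta=-0.1000
After 2 (thin lens f=-28): x=-12.1000 theta=-149/280 (≈-0.5321)
After 3 (propagate distance d=15): x=-5623/280 (≈-20.0821) theta=-149/280 (≈-0.5321)
After 4 (thin lens f=54): x=-5623/280 (≈-20.0821) theta=-2423/15120 (≈-0.1603)
After 5 (propagate distance d=15): x=-113329/5040 (≈-22.4859) theta=-2423/15120 (≈-0.1603)
After 6 (thin lens f=40): x=-113329/5040 (≈-22.4859) theta=243067/604800 (≈0.4019)
After 7 (propagate distance d=11): x=-10925743/604800 (≈-18.0651) theta=243067/604800 (≈0.4019)
After 8 (thin lens f=23): x=-10925743/604800 (≈-18.0651) theta=1376357/1159200 (≈1.1873)
After 9 (propagate distance d=12 (to screen)): x=-53096681/13910400 (≈-3.8170) theta=1376357/1159200 (≈1.1873)
Rounded to 4 decimal places: x = -3.8170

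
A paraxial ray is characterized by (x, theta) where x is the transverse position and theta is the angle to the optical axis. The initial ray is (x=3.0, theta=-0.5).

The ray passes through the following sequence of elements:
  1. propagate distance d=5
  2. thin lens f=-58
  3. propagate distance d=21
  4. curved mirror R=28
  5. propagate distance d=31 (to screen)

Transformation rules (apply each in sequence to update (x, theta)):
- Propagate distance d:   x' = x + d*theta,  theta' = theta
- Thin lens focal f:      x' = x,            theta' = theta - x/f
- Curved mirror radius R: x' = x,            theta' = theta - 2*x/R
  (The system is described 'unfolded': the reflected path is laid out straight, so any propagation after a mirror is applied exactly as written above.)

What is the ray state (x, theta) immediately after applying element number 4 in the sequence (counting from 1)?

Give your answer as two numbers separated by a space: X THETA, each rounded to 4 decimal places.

Initial: x=3.0000 theta=-0.5000
After 1 (propagate distance d=5): x=0.5000 theta=-0.5000
After 2 (thin lens f=-58): x=0.5000 theta=-57/116 (≈-0.4914)
After 3 (propagate distance d=21): x=-1139/116 (≈-9.8190) theta=-57/116 (≈-0.4914)
After 4 (curved mirror R=28): x=-1139/116 (≈-9.8190) theta=341/1624 (≈0.2100)
Rounded to 4 decimal places: x = -9.8190, theta = 0.2100

Answer: -9.8190 0.2100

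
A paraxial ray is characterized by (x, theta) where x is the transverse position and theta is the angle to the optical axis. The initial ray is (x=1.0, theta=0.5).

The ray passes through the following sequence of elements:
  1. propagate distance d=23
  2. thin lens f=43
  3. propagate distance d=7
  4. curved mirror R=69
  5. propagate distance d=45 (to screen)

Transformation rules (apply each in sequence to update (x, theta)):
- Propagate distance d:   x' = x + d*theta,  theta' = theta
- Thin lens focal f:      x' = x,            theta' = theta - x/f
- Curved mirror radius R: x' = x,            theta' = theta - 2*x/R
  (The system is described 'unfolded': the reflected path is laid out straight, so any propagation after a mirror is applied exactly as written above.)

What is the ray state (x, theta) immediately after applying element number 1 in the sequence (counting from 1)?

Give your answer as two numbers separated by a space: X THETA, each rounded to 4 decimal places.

Answer: 12.5000 0.5000

Derivation:
Initial: x=1.0000 theta=0.5000
After 1 (propagate distance d=23): x=12.5000 theta=0.5000
Rounded to 4 decimal places: x = 12.5000, theta = 0.5000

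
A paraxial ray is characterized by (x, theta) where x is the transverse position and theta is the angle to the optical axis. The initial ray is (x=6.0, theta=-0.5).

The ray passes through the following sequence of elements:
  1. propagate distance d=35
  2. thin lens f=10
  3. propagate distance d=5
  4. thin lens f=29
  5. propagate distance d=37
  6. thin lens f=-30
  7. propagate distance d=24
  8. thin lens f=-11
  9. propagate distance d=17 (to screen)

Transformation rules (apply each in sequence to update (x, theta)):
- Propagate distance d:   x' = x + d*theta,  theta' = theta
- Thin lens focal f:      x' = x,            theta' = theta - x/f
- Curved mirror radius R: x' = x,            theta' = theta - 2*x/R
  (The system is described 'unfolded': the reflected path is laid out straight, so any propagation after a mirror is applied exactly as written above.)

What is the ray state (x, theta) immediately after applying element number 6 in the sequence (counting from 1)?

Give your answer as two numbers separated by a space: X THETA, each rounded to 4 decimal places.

Initial: x=6.0000 theta=-0.5000
After 1 (propagate distance d=35): x=-11.5000 theta=-0.5000
After 2 (thin lens f=10): x=-11.5000 theta=0.6500
After 3 (propagate distance d=5): x=-8.2500 theta=0.6500
After 4 (thin lens f=29): x=-8.2500 theta=271/290 (≈0.9345)
After 5 (propagate distance d=37): x=15269/580 (≈26.3259) theta=271/290 (≈0.9345)
After 6 (thin lens f=-30): x=15269/580 (≈26.3259) theta=31529/17400 (≈1.8120)
Rounded to 4 decimal places: x = 26.3259, theta = 1.8120

Answer: 26.3259 1.8120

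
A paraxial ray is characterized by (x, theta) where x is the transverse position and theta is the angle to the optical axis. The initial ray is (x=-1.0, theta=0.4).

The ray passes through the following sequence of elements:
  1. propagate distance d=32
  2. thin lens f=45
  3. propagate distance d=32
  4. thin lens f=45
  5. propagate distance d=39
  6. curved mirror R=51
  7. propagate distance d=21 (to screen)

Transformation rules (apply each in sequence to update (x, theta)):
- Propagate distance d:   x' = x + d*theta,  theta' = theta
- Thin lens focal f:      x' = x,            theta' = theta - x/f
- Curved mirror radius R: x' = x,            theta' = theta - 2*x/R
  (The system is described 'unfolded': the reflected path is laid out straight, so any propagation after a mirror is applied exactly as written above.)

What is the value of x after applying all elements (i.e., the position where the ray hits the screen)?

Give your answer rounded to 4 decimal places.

Initial: x=-1.0000 theta=0.4000
After 1 (propagate distance d=32): x=11.8000 theta=0.4000
After 2 (thin lens f=45): x=11.8000 theta=31/225 (≈0.1378)
After 3 (propagate distance d=32): x=3647/225 (≈16.2089) theta=31/225 (≈0.1378)
After 4 (thin lens f=45): x=3647/225 (≈16.2089) theta=-2252/10125 (≈-0.2224)
After 5 (propagate distance d=39): x=25429/3375 (≈7.5345) theta=-2252/10125 (≈-0.2224)
After 6 (curved mirror R=51): x=25429/3375 (≈7.5345) theta=-29714/57375 (≈-0.5179)
After 7 (propagate distance d=21 (to screen)): x=-191701/57375 (≈-3.3412) theta=-29714/57375 (≈-0.5179)
Rounded to 4 decimal places: x = -3.3412

Answer: -3.3412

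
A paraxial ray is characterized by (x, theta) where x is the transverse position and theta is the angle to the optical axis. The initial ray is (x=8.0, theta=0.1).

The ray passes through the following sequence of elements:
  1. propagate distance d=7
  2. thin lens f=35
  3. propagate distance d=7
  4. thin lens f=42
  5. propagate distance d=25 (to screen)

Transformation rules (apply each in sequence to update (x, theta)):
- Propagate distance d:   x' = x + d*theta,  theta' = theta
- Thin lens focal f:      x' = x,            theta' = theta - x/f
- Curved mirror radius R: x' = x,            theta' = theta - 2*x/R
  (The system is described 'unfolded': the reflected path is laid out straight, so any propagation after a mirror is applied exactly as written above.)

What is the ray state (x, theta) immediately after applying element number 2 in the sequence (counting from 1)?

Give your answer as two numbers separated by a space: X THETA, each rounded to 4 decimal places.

Answer: 8.7000 -0.1486

Derivation:
Initial: x=8.0000 theta=0.1000
After 1 (propagate distance d=7): x=8.7000 theta=0.1000
After 2 (thin lens f=35): x=8.7000 theta=-26/175 (≈-0.1486)
Rounded to 4 decimal places: x = 8.7000, theta = -0.1486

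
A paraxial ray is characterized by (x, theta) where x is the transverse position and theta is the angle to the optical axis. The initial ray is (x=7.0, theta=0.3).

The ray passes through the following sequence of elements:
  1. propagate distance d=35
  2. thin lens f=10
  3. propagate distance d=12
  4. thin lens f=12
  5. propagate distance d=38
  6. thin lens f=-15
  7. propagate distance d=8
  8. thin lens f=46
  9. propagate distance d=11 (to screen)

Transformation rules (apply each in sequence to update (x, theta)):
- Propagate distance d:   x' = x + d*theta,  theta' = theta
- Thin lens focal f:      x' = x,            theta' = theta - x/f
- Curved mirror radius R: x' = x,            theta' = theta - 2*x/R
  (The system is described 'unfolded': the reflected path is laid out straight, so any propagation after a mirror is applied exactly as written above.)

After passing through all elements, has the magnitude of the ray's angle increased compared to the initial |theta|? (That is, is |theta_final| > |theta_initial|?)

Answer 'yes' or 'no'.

Answer: yes

Derivation:
Initial: x=7.0000 theta=0.3000
After 1 (propagate distance d=35): x=17.5000 theta=0.3000
After 2 (thin lens f=10): x=17.5000 theta=-1.4500
After 3 (propagate distance d=12): x=0.1000 theta=-1.4500
After 4 (thin lens f=12): x=0.1000 theta=-35/24 (≈-1.4583)
After 5 (propagate distance d=38): x=-3319/60 (≈-55.3167) theta=-35/24 (≈-1.4583)
After 6 (thin lens f=-15): x=-3319/60 (≈-55.3167) theta=-9263/1800 (≈-5.1461)
After 7 (propagate distance d=8): x=-86837/900 (≈-96.4856) theta=-9263/1800 (≈-5.1461)
After 8 (thin lens f=46): x=-86837/900 (≈-96.4856) theta=-31553/10350 (≈-3.0486)
After 9 (propagate distance d=11 (to screen)): x=-897139/6900 (≈-130.0201) theta=-31553/10350 (≈-3.0486)
|theta_initial|=0.3000 |theta_final|=31553/10350 (≈3.0486) -> increased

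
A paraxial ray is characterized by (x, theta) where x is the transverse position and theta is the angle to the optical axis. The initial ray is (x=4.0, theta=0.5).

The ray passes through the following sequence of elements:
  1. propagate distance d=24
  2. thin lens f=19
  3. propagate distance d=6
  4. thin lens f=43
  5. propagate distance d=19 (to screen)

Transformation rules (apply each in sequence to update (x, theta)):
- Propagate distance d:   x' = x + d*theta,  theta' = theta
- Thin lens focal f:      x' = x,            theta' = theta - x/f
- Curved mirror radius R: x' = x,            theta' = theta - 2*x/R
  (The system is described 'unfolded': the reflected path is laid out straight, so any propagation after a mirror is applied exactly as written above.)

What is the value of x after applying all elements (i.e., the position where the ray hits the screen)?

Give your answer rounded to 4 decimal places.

Initial: x=4.0000 theta=0.5000
After 1 (propagate distance d=24): x=16.0000 theta=0.5000
After 2 (thin lens f=19): x=16.0000 theta=-13/38 (≈-0.3421)
After 3 (propagate distance d=6): x=265/19 (≈13.9474) theta=-13/38 (≈-0.3421)
After 4 (thin lens f=43): x=265/19 (≈13.9474) theta=-1089/1634 (≈-0.6665)
After 5 (propagate distance d=19 (to screen)): x=2099/1634 (≈1.2846) theta=-1089/1634 (≈-0.6665)
Rounded to 4 decimal places: x = 1.2846

Answer: 1.2846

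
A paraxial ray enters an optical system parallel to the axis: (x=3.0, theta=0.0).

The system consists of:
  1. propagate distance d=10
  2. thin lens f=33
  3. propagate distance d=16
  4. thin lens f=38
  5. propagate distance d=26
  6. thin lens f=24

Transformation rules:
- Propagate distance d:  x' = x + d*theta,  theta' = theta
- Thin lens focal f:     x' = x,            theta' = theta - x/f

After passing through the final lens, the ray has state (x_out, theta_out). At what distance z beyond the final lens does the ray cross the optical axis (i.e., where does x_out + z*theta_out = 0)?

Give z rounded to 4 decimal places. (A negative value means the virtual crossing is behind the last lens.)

Initial: x=3.0000 theta=0.0000
After 1 (propagate distance d=10): x=3.0000 theta=0.0000
After 2 (thin lens f=33): x=3.0000 theta=-1/11 (≈-0.0909)
After 3 (propagate distance d=16): x=17/11 (≈1.5455) theta=-1/11 (≈-0.0909)
After 4 (thin lens f=38): x=17/11 (≈1.5455) theta=-5/38 (≈-0.1316)
After 5 (propagate distance d=26): x=-392/209 (≈-1.8756) theta=-5/38 (≈-0.1316)
After 6 (thin lens f=24): x=-392/209 (≈-1.8756) theta=-67/1254 (≈-0.0534)
z_focus = -x_out/theta_out = -(-392/209)/(-67/1254) = -2352/67 ≈ -35.1045
Rounded to 4 decimal places: z = -35.1045

Answer: -35.1045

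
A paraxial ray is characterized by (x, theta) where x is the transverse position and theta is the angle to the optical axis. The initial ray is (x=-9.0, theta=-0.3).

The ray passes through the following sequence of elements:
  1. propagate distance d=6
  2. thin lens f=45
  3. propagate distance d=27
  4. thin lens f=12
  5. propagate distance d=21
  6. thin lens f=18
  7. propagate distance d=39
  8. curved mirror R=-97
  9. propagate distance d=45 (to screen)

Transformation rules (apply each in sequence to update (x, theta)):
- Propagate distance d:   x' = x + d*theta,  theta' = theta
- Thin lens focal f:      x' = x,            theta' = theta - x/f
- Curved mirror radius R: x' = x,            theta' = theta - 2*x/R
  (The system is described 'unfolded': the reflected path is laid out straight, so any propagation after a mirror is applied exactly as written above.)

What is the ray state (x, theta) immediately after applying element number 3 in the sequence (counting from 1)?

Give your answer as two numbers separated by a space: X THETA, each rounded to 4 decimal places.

Answer: -12.4200 -0.0600

Derivation:
Initial: x=-9.0000 theta=-0.3000
After 1 (propagate distance d=6): x=-10.8000 theta=-0.3000
After 2 (thin lens f=45): x=-10.8000 theta=-0.0600
After 3 (propagate distance d=27): x=-12.4200 theta=-0.0600
Rounded to 4 decimal places: x = -12.4200, theta = -0.0600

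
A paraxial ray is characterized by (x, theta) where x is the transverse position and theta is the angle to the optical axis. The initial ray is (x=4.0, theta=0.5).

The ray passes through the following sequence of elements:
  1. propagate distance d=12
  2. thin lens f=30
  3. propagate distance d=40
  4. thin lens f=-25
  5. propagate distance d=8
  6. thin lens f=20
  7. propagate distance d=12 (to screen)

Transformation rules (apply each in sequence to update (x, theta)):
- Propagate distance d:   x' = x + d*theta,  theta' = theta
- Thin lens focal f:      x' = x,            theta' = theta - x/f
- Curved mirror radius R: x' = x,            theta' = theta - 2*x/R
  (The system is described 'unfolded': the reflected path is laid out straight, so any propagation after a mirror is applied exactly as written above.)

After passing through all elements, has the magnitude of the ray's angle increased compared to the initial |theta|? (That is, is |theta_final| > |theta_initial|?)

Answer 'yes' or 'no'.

Initial: x=4.0000 theta=0.5000
After 1 (propagate distance d=12): x=10.0000 theta=0.5000
After 2 (thin lens f=30): x=10.0000 theta=1/6 (≈0.1667)
After 3 (propagate distance d=40): x=50/3 (≈16.6667) theta=1/6 (≈0.1667)
After 4 (thin lens f=-25): x=50/3 (≈16.6667) theta=5/6 (≈0.8333)
After 5 (propagate distance d=8): x=70/3 (≈23.3333) theta=5/6 (≈0.8333)
After 6 (thin lens f=20): x=70/3 (≈23.3333) theta=-1/3 (≈-0.3333)
After 7 (propagate distance d=12 (to screen)): x=58/3 (≈19.3333) theta=-1/3 (≈-0.3333)
|theta_initial|=0.5000 |theta_final|=1/3 (≈0.3333) -> not increased

Answer: no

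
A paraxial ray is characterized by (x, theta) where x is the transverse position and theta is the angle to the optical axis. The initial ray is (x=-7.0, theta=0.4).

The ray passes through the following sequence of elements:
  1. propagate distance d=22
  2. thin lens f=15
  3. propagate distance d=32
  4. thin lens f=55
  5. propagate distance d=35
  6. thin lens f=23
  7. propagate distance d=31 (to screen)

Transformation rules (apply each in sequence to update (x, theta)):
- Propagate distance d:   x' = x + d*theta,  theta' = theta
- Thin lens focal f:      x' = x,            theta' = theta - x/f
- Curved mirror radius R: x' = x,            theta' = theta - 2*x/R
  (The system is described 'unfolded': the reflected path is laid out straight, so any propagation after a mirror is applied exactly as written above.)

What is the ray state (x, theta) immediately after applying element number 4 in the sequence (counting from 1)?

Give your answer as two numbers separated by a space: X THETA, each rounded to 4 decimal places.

Initial: x=-7.0000 theta=0.4000
After 1 (propagate distance d=22): x=1.8000 theta=0.4000
After 2 (thin lens f=15): x=1.8000 theta=0.2800
After 3 (propagate distance d=32): x=10.7600 theta=0.2800
After 4 (thin lens f=55): x=10.7600 theta=116/1375 (≈0.0844)
Rounded to 4 decimal places: x = 10.7600, theta = 0.0844

Answer: 10.7600 0.0844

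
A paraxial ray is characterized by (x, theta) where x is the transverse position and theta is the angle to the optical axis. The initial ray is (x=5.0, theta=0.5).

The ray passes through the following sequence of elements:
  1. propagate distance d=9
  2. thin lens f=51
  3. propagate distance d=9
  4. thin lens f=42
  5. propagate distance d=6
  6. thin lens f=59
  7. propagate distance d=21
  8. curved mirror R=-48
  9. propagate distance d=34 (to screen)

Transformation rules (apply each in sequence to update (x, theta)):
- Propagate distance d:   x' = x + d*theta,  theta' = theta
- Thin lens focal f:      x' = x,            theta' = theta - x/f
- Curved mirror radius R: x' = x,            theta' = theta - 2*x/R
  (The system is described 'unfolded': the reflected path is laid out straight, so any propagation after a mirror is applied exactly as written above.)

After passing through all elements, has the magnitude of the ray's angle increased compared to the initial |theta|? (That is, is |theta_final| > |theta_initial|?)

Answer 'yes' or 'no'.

Answer: no

Derivation:
Initial: x=5.0000 theta=0.5000
After 1 (propagate distance d=9): x=9.5000 theta=0.5000
After 2 (thin lens f=51): x=9.5000 theta=16/51 (≈0.3137)
After 3 (propagate distance d=9): x=419/34 (≈12.3235) theta=16/51 (≈0.3137)
After 4 (thin lens f=42): x=419/34 (≈12.3235) theta=29/1428 (≈0.0203)
After 5 (propagate distance d=6): x=1481/119 (≈12.4454) theta=29/1428 (≈0.0203)
After 6 (thin lens f=59): x=1481/119 (≈12.4454) theta=-16061/84252 (≈-0.1906)
After 7 (propagate distance d=21): x=237089/28084 (≈8.4421) theta=-16061/84252 (≈-0.1906)
After 8 (curved mirror R=-48): x=237089/28084 (≈8.4421) theta=108601/674016 (≈0.1611)
After 9 (propagate distance d=34 (to screen)): x=4691285/337008 (≈13.9204) theta=108601/674016 (≈0.1611)
|theta_initial|=0.5000 |theta_final|=108601/674016 (≈0.1611) -> not increased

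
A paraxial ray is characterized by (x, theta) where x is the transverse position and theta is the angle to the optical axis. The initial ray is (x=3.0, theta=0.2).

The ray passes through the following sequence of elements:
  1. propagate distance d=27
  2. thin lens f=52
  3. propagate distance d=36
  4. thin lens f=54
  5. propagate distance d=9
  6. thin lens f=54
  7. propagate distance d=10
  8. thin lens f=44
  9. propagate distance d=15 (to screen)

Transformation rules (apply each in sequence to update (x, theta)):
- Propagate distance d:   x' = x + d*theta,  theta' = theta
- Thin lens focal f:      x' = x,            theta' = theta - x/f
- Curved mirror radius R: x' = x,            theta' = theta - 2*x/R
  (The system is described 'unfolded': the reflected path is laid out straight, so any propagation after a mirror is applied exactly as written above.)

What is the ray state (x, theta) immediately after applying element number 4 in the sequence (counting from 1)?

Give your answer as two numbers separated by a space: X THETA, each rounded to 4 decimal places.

Initial: x=3.0000 theta=0.2000
After 1 (propagate distance d=27): x=8.4000 theta=0.2000
After 2 (thin lens f=52): x=8.4000 theta=1/26 (≈0.0385)
After 3 (propagate distance d=36): x=636/65 (≈9.7846) theta=1/26 (≈0.0385)
After 4 (thin lens f=54): x=636/65 (≈9.7846) theta=-167/1170 (≈-0.1427)
Rounded to 4 decimal places: x = 9.7846, theta = -0.1427

Answer: 9.7846 -0.1427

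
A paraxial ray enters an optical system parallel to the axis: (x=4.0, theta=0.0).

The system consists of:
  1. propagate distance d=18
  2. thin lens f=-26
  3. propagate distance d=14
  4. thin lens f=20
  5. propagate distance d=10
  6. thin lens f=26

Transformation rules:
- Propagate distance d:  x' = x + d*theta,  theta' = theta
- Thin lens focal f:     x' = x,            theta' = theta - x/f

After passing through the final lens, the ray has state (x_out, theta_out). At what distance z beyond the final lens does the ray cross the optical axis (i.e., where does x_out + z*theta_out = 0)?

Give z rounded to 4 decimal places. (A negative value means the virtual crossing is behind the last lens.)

Initial: x=4.0000 theta=0.0000
After 1 (propagate distance d=18): x=4.0000 theta=0.0000
After 2 (thin lens f=-26): x=4.0000 theta=2/13 (≈0.1538)
After 3 (propagate distance d=14): x=80/13 (≈6.1538) theta=2/13 (≈0.1538)
After 4 (thin lens f=20): x=80/13 (≈6.1538) theta=-2/13 (≈-0.1538)
After 5 (propagate distance d=10): x=60/13 (≈4.6154) theta=-2/13 (≈-0.1538)
After 6 (thin lens f=26): x=60/13 (≈4.6154) theta=-56/169 (≈-0.3314)
z_focus = -x_out/theta_out = -(60/13)/(-56/169) = 195/14 ≈ 13.9286
Rounded to 4 decimal places: z = 13.9286

Answer: 13.9286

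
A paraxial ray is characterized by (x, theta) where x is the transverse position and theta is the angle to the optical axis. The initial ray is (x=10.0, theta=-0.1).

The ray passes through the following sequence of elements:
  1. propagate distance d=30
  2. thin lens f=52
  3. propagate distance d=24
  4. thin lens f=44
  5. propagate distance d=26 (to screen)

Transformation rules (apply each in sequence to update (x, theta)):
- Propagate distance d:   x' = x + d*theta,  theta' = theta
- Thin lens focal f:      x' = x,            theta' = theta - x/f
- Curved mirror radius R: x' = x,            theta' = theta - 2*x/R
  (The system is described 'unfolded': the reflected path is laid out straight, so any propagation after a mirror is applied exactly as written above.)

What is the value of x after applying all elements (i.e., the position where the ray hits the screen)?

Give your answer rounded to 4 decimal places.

Answer: -5.5399

Derivation:
Initial: x=10.0000 theta=-0.1000
After 1 (propagate distance d=30): x=7.0000 theta=-0.1000
After 2 (thin lens f=52): x=7.0000 theta=-61/260 (≈-0.2346)
After 3 (propagate distance d=24): x=89/65 (≈1.3692) theta=-61/260 (≈-0.2346)
After 4 (thin lens f=44): x=89/65 (≈1.3692) theta=-38/143 (≈-0.2657)
After 5 (propagate distance d=26 (to screen)): x=-3961/715 (≈-5.5399) theta=-38/143 (≈-0.2657)
Rounded to 4 decimal places: x = -5.5399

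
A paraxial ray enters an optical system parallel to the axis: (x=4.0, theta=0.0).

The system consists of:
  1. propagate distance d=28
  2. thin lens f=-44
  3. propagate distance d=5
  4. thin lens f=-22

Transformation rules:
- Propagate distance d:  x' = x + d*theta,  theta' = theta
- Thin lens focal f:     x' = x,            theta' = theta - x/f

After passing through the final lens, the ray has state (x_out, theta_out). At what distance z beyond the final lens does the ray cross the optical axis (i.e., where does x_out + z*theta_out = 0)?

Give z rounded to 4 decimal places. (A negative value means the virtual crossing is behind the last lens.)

Answer: -15.1831

Derivation:
Initial: x=4.0000 theta=0.0000
After 1 (propagate distance d=28): x=4.0000 theta=0.0000
After 2 (thin lens f=-44): x=4.0000 theta=1/11 (≈0.0909)
After 3 (propagate distance d=5): x=49/11 (≈4.4545) theta=1/11 (≈0.0909)
After 4 (thin lens f=-22): x=49/11 (≈4.4545) theta=71/242 (≈0.2934)
z_focus = -x_out/theta_out = -(49/11)/(71/242) = -1078/71 ≈ -15.1831
Rounded to 4 decimal places: z = -15.1831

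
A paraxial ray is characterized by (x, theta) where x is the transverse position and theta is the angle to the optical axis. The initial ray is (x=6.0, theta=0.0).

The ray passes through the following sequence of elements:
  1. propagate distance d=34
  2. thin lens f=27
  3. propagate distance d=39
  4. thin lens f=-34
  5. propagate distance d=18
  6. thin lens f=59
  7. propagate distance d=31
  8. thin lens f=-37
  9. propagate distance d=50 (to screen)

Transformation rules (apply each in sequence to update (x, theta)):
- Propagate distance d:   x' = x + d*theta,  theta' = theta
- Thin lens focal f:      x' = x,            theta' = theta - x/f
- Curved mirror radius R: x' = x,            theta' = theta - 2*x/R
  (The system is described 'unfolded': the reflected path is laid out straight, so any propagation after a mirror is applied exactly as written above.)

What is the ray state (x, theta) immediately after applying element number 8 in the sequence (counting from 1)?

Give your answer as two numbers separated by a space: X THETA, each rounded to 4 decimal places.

Initial: x=6.0000 theta=0.0000
After 1 (propagate distance d=34): x=6.0000 theta=0.0000
After 2 (thin lens f=27): x=6.0000 theta=-2/9 (≈-0.2222)
After 3 (propagate distance d=39): x=-8/3 (≈-2.6667) theta=-2/9 (≈-0.2222)
After 4 (thin lens f=-34): x=-8/3 (≈-2.6667) theta=-46/153 (≈-0.3007)
After 5 (propagate distance d=18): x=-412/51 (≈-8.0784) theta=-46/153 (≈-0.3007)
After 6 (thin lens f=59): x=-412/51 (≈-8.0784) theta=-1478/9027 (≈-0.1637)
After 7 (propagate distance d=31): x=-118742/9027 (≈-13.1541) theta=-1478/9027 (≈-0.1637)
After 8 (thin lens f=-37): x=-118742/9027 (≈-13.1541) theta=-173428/333999 (≈-0.5192)
Rounded to 4 decimal places: x = -13.1541, theta = -0.5192

Answer: -13.1541 -0.5192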